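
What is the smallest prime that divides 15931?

89

15931 is odd.
Digit sum 19, not divisible by 3.
Ends in 1: not divisible by 5.
7: 15931 = 7·2275 + 6
11: 15931 = 11·1448 + 3
13: 15931 = 13·1225 + 6
17: 15931 = 17·937 + 2
19: 15931 = 19·838 + 9
23: 15931 = 23·692 + 15
29: 15931 = 29·549 + 10
31: 15931 = 31·513 + 28
37: 15931 = 37·430 + 21
41: 15931 = 41·388 + 23
43: 15931 = 43·370 + 21
47: 15931 = 47·338 + 45
53: 15931 = 53·300 + 31
59: 15931 = 59·270 + 1
61: 15931 = 61·261 + 10
67: 15931 = 67·237 + 52
71: 15931 = 71·224 + 27
73: 15931 = 73·218 + 17
79: 15931 = 79·201 + 52
83: 15931 = 83·191 + 78
89: 15931 = 89·179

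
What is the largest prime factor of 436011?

89

436011 = 3 · 145337
145337 = 23 · 6319
6319 = 71 · 89
89 is prime.
So 436011 = 3 · 23 · 71 · 89; the largest prime factor is 89.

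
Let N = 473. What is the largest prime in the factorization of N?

473 = 11 · 43
43 is prime.
So 473 = 11 · 43; the largest prime factor is 43.

43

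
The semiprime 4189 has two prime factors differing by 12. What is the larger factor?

71

Since p = q + 12, we have 4189 = q(q + 12), so q² + 12q − 4189 = 0.
Discriminant: 12² + 4·4189 = 144 + 16756 = 16900; √16900 = 130.
q = (−12 + 130)/2 = 59, and p = q + 12 = 71.
Check: 59 · 71 = 4189.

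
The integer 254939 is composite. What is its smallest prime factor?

254939 is odd.
Digit sum 32, not divisible by 3.
Ends in 9: not divisible by 5.
7: 254939 = 7·36419 + 6
11: 254939 = 11·23176 + 3
13: 254939 = 13·19610 + 9
17: 254939 = 17·14996 + 7
19: 254939 = 19·13417 + 16
23: 254939 = 23·11084 + 7
29: 254939 = 29·8791

29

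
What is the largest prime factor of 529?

23

529 = 23 · 23
23 = 23 · 1
So 529 = 23^2; the largest prime factor is 23.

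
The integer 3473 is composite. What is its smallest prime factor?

3473 is odd.
Digit sum 17, not divisible by 3.
Ends in 3: not divisible by 5.
7: 3473 = 7·496 + 1
11: 3473 = 11·315 + 8
13: 3473 = 13·267 + 2
17: 3473 = 17·204 + 5
19: 3473 = 19·182 + 15
23: 3473 = 23·151

23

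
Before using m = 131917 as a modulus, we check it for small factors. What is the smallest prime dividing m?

131917 is odd.
Digit sum 22, not divisible by 3.
Ends in 7: not divisible by 5.
7: 131917 = 7·18845 + 2
11: 131917 = 11·11992 + 5
13: 131917 = 13·10147 + 6
17: 131917 = 17·7759 + 14
19: 131917 = 19·6943

19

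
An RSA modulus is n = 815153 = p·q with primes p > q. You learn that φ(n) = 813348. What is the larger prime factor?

φ(n) = (p−1)(q−1) = n − (p+q) + 1, so p + q = 815153 − 813348 + 1 = 1806.
p and q are the roots of t² − 1806t + 815153 = 0.
Discriminant: 1806² − 4·815153 = 3261636 − 3260612 = 1024; √1024 = 32.
q = (1806 − 32)/2 = 887, p = (1806 + 32)/2 = 919.
Check: 887 · 919 = 815153.

919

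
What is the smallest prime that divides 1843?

19

1843 is odd.
Digit sum 16, not divisible by 3.
Ends in 3: not divisible by 5.
7: 1843 = 7·263 + 2
11: 1843 = 11·167 + 6
13: 1843 = 13·141 + 10
17: 1843 = 17·108 + 7
19: 1843 = 19·97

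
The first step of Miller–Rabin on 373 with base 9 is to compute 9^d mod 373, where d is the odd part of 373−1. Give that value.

1

373 − 1 = 372 = 2^2 · 93, so d = 93.
9^1 ≡ 9 (mod 373)
9^2 ≡ 9^2 = 81 ≡ 81 (mod 373)
9^4 ≡ 81^2 = 6561 ≡ 220 (mod 373)
9^8 ≡ 220^2 = 48400 ≡ 283 (mod 373)
9^16 ≡ 283^2 = 80089 ≡ 267 (mod 373)
9^32 ≡ 267^2 = 71289 ≡ 46 (mod 373)
9^64 ≡ 46^2 = 2116 ≡ 251 (mod 373)
93 = 64 + 16 + 8 + 4 + 1 in binary powers of 2.
So 9^93 ≡ 251 · 267 · 283 · 220 · 9 ≡ 1 (mod 373).
Since 9^d ≡ 1 (mod 373), base 9 does not prove 373 composite.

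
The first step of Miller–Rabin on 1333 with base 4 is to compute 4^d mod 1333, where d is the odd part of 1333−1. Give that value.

901

1333 − 1 = 1332 = 2^2 · 333, so d = 333.
4^1 ≡ 4 (mod 1333)
4^2 ≡ 4^2 = 16 ≡ 16 (mod 1333)
4^4 ≡ 16^2 = 256 ≡ 256 (mod 1333)
4^8 ≡ 256^2 = 65536 ≡ 219 (mod 1333)
4^16 ≡ 219^2 = 47961 ≡ 1306 (mod 1333)
4^32 ≡ 1306^2 = 1705636 ≡ 729 (mod 1333)
4^64 ≡ 729^2 = 531441 ≡ 907 (mod 1333)
4^128 ≡ 907^2 = 822649 ≡ 188 (mod 1333)
4^256 ≡ 188^2 = 35344 ≡ 686 (mod 1333)
333 = 256 + 64 + 8 + 4 + 1 in binary powers of 2.
So 4^333 ≡ 686 · 907 · 219 · 256 · 4 ≡ 901 (mod 1333).
Squaring chain: 901 → 4; never reaches −1, so base 4 is a Miller–Rabin witness that 1333 is composite.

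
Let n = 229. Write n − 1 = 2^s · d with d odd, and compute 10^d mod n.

107

229 − 1 = 228 = 2^2 · 57, so d = 57.
10^1 ≡ 10 (mod 229)
10^2 ≡ 10^2 = 100 ≡ 100 (mod 229)
10^4 ≡ 100^2 = 10000 ≡ 153 (mod 229)
10^8 ≡ 153^2 = 23409 ≡ 51 (mod 229)
10^16 ≡ 51^2 = 2601 ≡ 82 (mod 229)
10^32 ≡ 82^2 = 6724 ≡ 83 (mod 229)
57 = 32 + 16 + 8 + 1 in binary powers of 2.
So 10^57 ≡ 83 · 82 · 51 · 10 ≡ 107 (mod 229).
Squaring chain: 107 → 228; reaches −1, so base 10 does not prove 229 composite.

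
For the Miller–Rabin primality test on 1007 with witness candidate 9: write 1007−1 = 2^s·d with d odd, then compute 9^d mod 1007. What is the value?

188

1007 − 1 = 1006 = 2^1 · 503, so d = 503.
9^1 ≡ 9 (mod 1007)
9^2 ≡ 9^2 = 81 ≡ 81 (mod 1007)
9^4 ≡ 81^2 = 6561 ≡ 519 (mod 1007)
9^8 ≡ 519^2 = 269361 ≡ 492 (mod 1007)
9^16 ≡ 492^2 = 242064 ≡ 384 (mod 1007)
9^32 ≡ 384^2 = 147456 ≡ 434 (mod 1007)
9^64 ≡ 434^2 = 188356 ≡ 47 (mod 1007)
9^128 ≡ 47^2 = 2209 ≡ 195 (mod 1007)
9^256 ≡ 195^2 = 38025 ≡ 766 (mod 1007)
503 = 256 + 128 + 64 + 32 + 16 + 4 + 2 + 1 in binary powers of 2.
So 9^503 ≡ 766 · 195 · 47 · 434 · 384 · 519 · 81 · 9 ≡ 188 (mod 1007).
Squaring chain: 188; never reaches −1, so base 9 is a Miller–Rabin witness that 1007 is composite.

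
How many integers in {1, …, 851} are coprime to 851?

792

Factor: 851 = 23 · 37.
φ(851) = (23−1) · (37−1) = 22 · 36 = 792.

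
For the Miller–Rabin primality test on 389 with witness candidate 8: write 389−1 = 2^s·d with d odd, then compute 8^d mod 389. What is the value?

389 − 1 = 388 = 2^2 · 97, so d = 97.
8^1 ≡ 8 (mod 389)
8^2 ≡ 8^2 = 64 ≡ 64 (mod 389)
8^4 ≡ 64^2 = 4096 ≡ 206 (mod 389)
8^8 ≡ 206^2 = 42436 ≡ 35 (mod 389)
8^16 ≡ 35^2 = 1225 ≡ 58 (mod 389)
8^32 ≡ 58^2 = 3364 ≡ 252 (mod 389)
8^64 ≡ 252^2 = 63504 ≡ 97 (mod 389)
97 = 64 + 32 + 1 in binary powers of 2.
So 8^97 ≡ 97 · 252 · 8 ≡ 274 (mod 389).
Squaring chain: 274 → 388; reaches −1, so base 8 does not prove 389 composite.

274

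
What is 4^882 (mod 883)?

1

4^1 ≡ 4 (mod 883)
4^2 ≡ 4^2 = 16 ≡ 16 (mod 883)
4^4 ≡ 16^2 = 256 ≡ 256 (mod 883)
4^8 ≡ 256^2 = 65536 ≡ 194 (mod 883)
4^16 ≡ 194^2 = 37636 ≡ 550 (mod 883)
4^32 ≡ 550^2 = 302500 ≡ 514 (mod 883)
4^64 ≡ 514^2 = 264196 ≡ 179 (mod 883)
4^128 ≡ 179^2 = 32041 ≡ 253 (mod 883)
4^256 ≡ 253^2 = 64009 ≡ 433 (mod 883)
4^512 ≡ 433^2 = 187489 ≡ 293 (mod 883)
882 = 512 + 256 + 64 + 32 + 16 + 2 in binary powers of 2.
So 4^882 ≡ 293 · 433 · 179 · 514 · 550 · 16 ≡ 1 (mod 883).
Since the result is 1, base 4 gives no evidence that 883 is composite.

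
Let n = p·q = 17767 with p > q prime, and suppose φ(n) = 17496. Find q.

109

φ(n) = (p−1)(q−1) = n − (p+q) + 1, so p + q = 17767 − 17496 + 1 = 272.
p and q are the roots of t² − 272t + 17767 = 0.
Discriminant: 272² − 4·17767 = 73984 − 71068 = 2916; √2916 = 54.
q = (272 − 54)/2 = 109, p = (272 + 54)/2 = 163.
Check: 109 · 163 = 17767.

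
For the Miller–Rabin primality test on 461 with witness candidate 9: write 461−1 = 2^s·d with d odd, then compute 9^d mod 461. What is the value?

460

461 − 1 = 460 = 2^2 · 115, so d = 115.
9^1 ≡ 9 (mod 461)
9^2 ≡ 9^2 = 81 ≡ 81 (mod 461)
9^4 ≡ 81^2 = 6561 ≡ 107 (mod 461)
9^8 ≡ 107^2 = 11449 ≡ 385 (mod 461)
9^16 ≡ 385^2 = 148225 ≡ 244 (mod 461)
9^32 ≡ 244^2 = 59536 ≡ 67 (mod 461)
9^64 ≡ 67^2 = 4489 ≡ 340 (mod 461)
115 = 64 + 32 + 16 + 2 + 1 in binary powers of 2.
So 9^115 ≡ 340 · 67 · 244 · 81 · 9 ≡ 460 (mod 461).
Since 9^d ≡ 460 (mod 461), base 9 does not prove 461 composite.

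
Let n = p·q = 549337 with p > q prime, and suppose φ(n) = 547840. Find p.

φ(n) = (p−1)(q−1) = n − (p+q) + 1, so p + q = 549337 − 547840 + 1 = 1498.
p and q are the roots of t² − 1498t + 549337 = 0.
Discriminant: 1498² − 4·549337 = 2244004 − 2197348 = 46656; √46656 = 216.
q = (1498 − 216)/2 = 641, p = (1498 + 216)/2 = 857.
Check: 641 · 857 = 549337.

857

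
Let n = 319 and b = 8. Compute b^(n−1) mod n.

8^1 ≡ 8 (mod 319)
8^2 ≡ 8^2 = 64 ≡ 64 (mod 319)
8^4 ≡ 64^2 = 4096 ≡ 268 (mod 319)
8^8 ≡ 268^2 = 71824 ≡ 49 (mod 319)
8^16 ≡ 49^2 = 2401 ≡ 168 (mod 319)
8^32 ≡ 168^2 = 28224 ≡ 152 (mod 319)
8^64 ≡ 152^2 = 23104 ≡ 136 (mod 319)
8^128 ≡ 136^2 = 18496 ≡ 313 (mod 319)
8^256 ≡ 313^2 = 97969 ≡ 36 (mod 319)
318 = 256 + 32 + 16 + 8 + 4 + 2 in binary powers of 2.
So 8^318 ≡ 36 · 152 · 168 · 49 · 268 · 64 ≡ 236 (mod 319).
Since 236 ≠ 1, base 8 is a Fermat witness: 319 is composite.

236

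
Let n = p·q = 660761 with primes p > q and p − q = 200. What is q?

719

Since p = q + 200, we have 660761 = q(q + 200), so q² + 200q − 660761 = 0.
Discriminant: 200² + 4·660761 = 40000 + 2643044 = 2683044; √2683044 = 1638.
q = (−200 + 1638)/2 = 719, and p = q + 200 = 919.
Check: 719 · 919 = 660761.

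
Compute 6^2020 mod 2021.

6^1 ≡ 6 (mod 2021)
6^2 ≡ 6^2 = 36 ≡ 36 (mod 2021)
6^4 ≡ 36^2 = 1296 ≡ 1296 (mod 2021)
6^8 ≡ 1296^2 = 1679616 ≡ 165 (mod 2021)
6^16 ≡ 165^2 = 27225 ≡ 952 (mod 2021)
6^32 ≡ 952^2 = 906304 ≡ 896 (mod 2021)
6^64 ≡ 896^2 = 802816 ≡ 479 (mod 2021)
6^128 ≡ 479^2 = 229441 ≡ 1068 (mod 2021)
6^256 ≡ 1068^2 = 1140624 ≡ 780 (mod 2021)
6^512 ≡ 780^2 = 608400 ≡ 79 (mod 2021)
6^1024 ≡ 79^2 = 6241 ≡ 178 (mod 2021)
2020 = 1024 + 512 + 256 + 128 + 64 + 32 + 4 in binary powers of 2.
So 6^2020 ≡ 178 · 79 · 780 · 1068 · 479 · 896 · 1296 ≡ 1511 (mod 2021).
Since 1511 ≠ 1, base 6 is a Fermat witness: 2021 is composite.

1511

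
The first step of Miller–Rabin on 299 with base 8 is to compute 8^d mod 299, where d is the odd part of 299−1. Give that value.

299 − 1 = 298 = 2^1 · 149, so d = 149.
8^1 ≡ 8 (mod 299)
8^2 ≡ 8^2 = 64 ≡ 64 (mod 299)
8^4 ≡ 64^2 = 4096 ≡ 209 (mod 299)
8^8 ≡ 209^2 = 43681 ≡ 27 (mod 299)
8^16 ≡ 27^2 = 729 ≡ 131 (mod 299)
8^32 ≡ 131^2 = 17161 ≡ 118 (mod 299)
8^64 ≡ 118^2 = 13924 ≡ 170 (mod 299)
8^128 ≡ 170^2 = 28900 ≡ 196 (mod 299)
149 = 128 + 16 + 4 + 1 in binary powers of 2.
So 8^149 ≡ 196 · 131 · 209 · 8 ≡ 151 (mod 299).
Squaring chain: 151; never reaches −1, so base 8 is a Miller–Rabin witness that 299 is composite.

151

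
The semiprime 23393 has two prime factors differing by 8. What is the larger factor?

Since p = q + 8, we have 23393 = q(q + 8), so q² + 8q − 23393 = 0.
Discriminant: 8² + 4·23393 = 64 + 93572 = 93636; √93636 = 306.
q = (−8 + 306)/2 = 149, and p = q + 8 = 157.
Check: 149 · 157 = 23393.

157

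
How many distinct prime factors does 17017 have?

4

17017 = 7 · 2431
2431 = 11 · 221
221 = 13 · 17
17017 = 7 · 11 · 13 · 17, which has 4 distinct prime factors.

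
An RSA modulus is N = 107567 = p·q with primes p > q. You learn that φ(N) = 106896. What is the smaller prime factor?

φ(n) = (p−1)(q−1) = n − (p+q) + 1, so p + q = 107567 − 106896 + 1 = 672.
p and q are the roots of t² − 672t + 107567 = 0.
Discriminant: 672² − 4·107567 = 451584 − 430268 = 21316; √21316 = 146.
q = (672 − 146)/2 = 263, p = (672 + 146)/2 = 409.
Check: 263 · 409 = 107567.

263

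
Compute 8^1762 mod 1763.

1417

8^1 ≡ 8 (mod 1763)
8^2 ≡ 8^2 = 64 ≡ 64 (mod 1763)
8^4 ≡ 64^2 = 4096 ≡ 570 (mod 1763)
8^8 ≡ 570^2 = 324900 ≡ 508 (mod 1763)
8^16 ≡ 508^2 = 258064 ≡ 666 (mod 1763)
8^32 ≡ 666^2 = 443556 ≡ 1043 (mod 1763)
8^64 ≡ 1043^2 = 1087849 ≡ 78 (mod 1763)
8^128 ≡ 78^2 = 6084 ≡ 795 (mod 1763)
8^256 ≡ 795^2 = 632025 ≡ 871 (mod 1763)
8^512 ≡ 871^2 = 758641 ≡ 551 (mod 1763)
8^1024 ≡ 551^2 = 303601 ≡ 365 (mod 1763)
1762 = 1024 + 512 + 128 + 64 + 32 + 2 in binary powers of 2.
So 8^1762 ≡ 365 · 551 · 795 · 78 · 1043 · 64 ≡ 1417 (mod 1763).
Since 1417 ≠ 1, base 8 is a Fermat witness: 1763 is composite.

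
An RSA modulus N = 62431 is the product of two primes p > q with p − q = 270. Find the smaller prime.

Since p = q + 270, we have 62431 = q(q + 270), so q² + 270q − 62431 = 0.
Discriminant: 270² + 4·62431 = 72900 + 249724 = 322624; √322624 = 568.
q = (−270 + 568)/2 = 149, and p = q + 270 = 419.
Check: 149 · 419 = 62431.

149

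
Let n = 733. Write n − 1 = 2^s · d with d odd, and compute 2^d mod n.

380

733 − 1 = 732 = 2^2 · 183, so d = 183.
2^1 ≡ 2 (mod 733)
2^2 ≡ 2^2 = 4 ≡ 4 (mod 733)
2^4 ≡ 4^2 = 16 ≡ 16 (mod 733)
2^8 ≡ 16^2 = 256 ≡ 256 (mod 733)
2^16 ≡ 256^2 = 65536 ≡ 299 (mod 733)
2^32 ≡ 299^2 = 89401 ≡ 708 (mod 733)
2^64 ≡ 708^2 = 501264 ≡ 625 (mod 733)
2^128 ≡ 625^2 = 390625 ≡ 669 (mod 733)
183 = 128 + 32 + 16 + 4 + 2 + 1 in binary powers of 2.
So 2^183 ≡ 669 · 708 · 299 · 16 · 4 · 2 ≡ 380 (mod 733).
Squaring chain: 380 → 732; reaches −1, so base 2 does not prove 733 composite.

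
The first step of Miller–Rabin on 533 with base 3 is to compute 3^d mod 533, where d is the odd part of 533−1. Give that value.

533 − 1 = 532 = 2^2 · 133, so d = 133.
3^1 ≡ 3 (mod 533)
3^2 ≡ 3^2 = 9 ≡ 9 (mod 533)
3^4 ≡ 9^2 = 81 ≡ 81 (mod 533)
3^8 ≡ 81^2 = 6561 ≡ 165 (mod 533)
3^16 ≡ 165^2 = 27225 ≡ 42 (mod 533)
3^32 ≡ 42^2 = 1764 ≡ 165 (mod 533)
3^64 ≡ 165^2 = 27225 ≡ 42 (mod 533)
3^128 ≡ 42^2 = 1764 ≡ 165 (mod 533)
133 = 128 + 4 + 1 in binary powers of 2.
So 3^133 ≡ 165 · 81 · 3 ≡ 120 (mod 533).
Squaring chain: 120 → 9; never reaches −1, so base 3 is a Miller–Rabin witness that 533 is composite.

120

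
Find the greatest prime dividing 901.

53

901 = 17 · 53
53 is prime.
So 901 = 17 · 53; the largest prime factor is 53.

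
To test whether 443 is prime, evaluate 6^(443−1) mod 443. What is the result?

6^1 ≡ 6 (mod 443)
6^2 ≡ 6^2 = 36 ≡ 36 (mod 443)
6^4 ≡ 36^2 = 1296 ≡ 410 (mod 443)
6^8 ≡ 410^2 = 168100 ≡ 203 (mod 443)
6^16 ≡ 203^2 = 41209 ≡ 10 (mod 443)
6^32 ≡ 10^2 = 100 ≡ 100 (mod 443)
6^64 ≡ 100^2 = 10000 ≡ 254 (mod 443)
6^128 ≡ 254^2 = 64516 ≡ 281 (mod 443)
6^256 ≡ 281^2 = 78961 ≡ 107 (mod 443)
442 = 256 + 128 + 32 + 16 + 8 + 2 in binary powers of 2.
So 6^442 ≡ 107 · 281 · 100 · 10 · 203 · 36 ≡ 1 (mod 443).
Since the result is 1, base 6 gives no evidence that 443 is composite.

1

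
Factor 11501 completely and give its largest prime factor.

53

11501 = 7 · 1643
1643 = 31 · 53
53 is prime.
So 11501 = 7 · 31 · 53; the largest prime factor is 53.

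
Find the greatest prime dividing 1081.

47

1081 = 23 · 47
47 is prime.
So 1081 = 23 · 47; the largest prime factor is 47.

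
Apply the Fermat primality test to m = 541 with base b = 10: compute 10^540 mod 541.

1

10^1 ≡ 10 (mod 541)
10^2 ≡ 10^2 = 100 ≡ 100 (mod 541)
10^4 ≡ 100^2 = 10000 ≡ 262 (mod 541)
10^8 ≡ 262^2 = 68644 ≡ 478 (mod 541)
10^16 ≡ 478^2 = 228484 ≡ 182 (mod 541)
10^32 ≡ 182^2 = 33124 ≡ 123 (mod 541)
10^64 ≡ 123^2 = 15129 ≡ 522 (mod 541)
10^128 ≡ 522^2 = 272484 ≡ 361 (mod 541)
10^256 ≡ 361^2 = 130321 ≡ 481 (mod 541)
10^512 ≡ 481^2 = 231361 ≡ 354 (mod 541)
540 = 512 + 16 + 8 + 4 in binary powers of 2.
So 10^540 ≡ 354 · 182 · 478 · 262 ≡ 1 (mod 541).
Since the result is 1, base 10 gives no evidence that 541 is composite.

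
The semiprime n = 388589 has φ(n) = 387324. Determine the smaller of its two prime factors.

φ(n) = (p−1)(q−1) = n − (p+q) + 1, so p + q = 388589 − 387324 + 1 = 1266.
p and q are the roots of t² − 1266t + 388589 = 0.
Discriminant: 1266² − 4·388589 = 1602756 − 1554356 = 48400; √48400 = 220.
q = (1266 − 220)/2 = 523, p = (1266 + 220)/2 = 743.
Check: 523 · 743 = 388589.

523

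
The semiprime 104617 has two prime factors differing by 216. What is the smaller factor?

Since p = q + 216, we have 104617 = q(q + 216), so q² + 216q − 104617 = 0.
Discriminant: 216² + 4·104617 = 46656 + 418468 = 465124; √465124 = 682.
q = (−216 + 682)/2 = 233, and p = q + 216 = 449.
Check: 233 · 449 = 104617.

233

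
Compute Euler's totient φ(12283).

12040

Factor: 12283 = 71 · 173.
φ(12283) = (71−1) · (173−1) = 70 · 172 = 12040.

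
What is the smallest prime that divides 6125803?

61

6125803 is odd.
Digit sum 25, not divisible by 3.
Ends in 3: not divisible by 5.
7: 6125803 = 7·875114 + 5
11: 6125803 = 11·556891 + 2
13: 6125803 = 13·471215 + 8
17: 6125803 = 17·360341 + 6
19: 6125803 = 19·322410 + 13
23: 6125803 = 23·266339 + 6
29: 6125803 = 29·211234 + 17
31: 6125803 = 31·197606 + 17
37: 6125803 = 37·165562 + 9
41: 6125803 = 41·149409 + 34
43: 6125803 = 43·142460 + 23
47: 6125803 = 47·130336 + 11
53: 6125803 = 53·115581 + 10
59: 6125803 = 59·103827 + 10
61: 6125803 = 61·100423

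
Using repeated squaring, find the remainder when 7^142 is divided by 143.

7^1 ≡ 7 (mod 143)
7^2 ≡ 7^2 = 49 ≡ 49 (mod 143)
7^4 ≡ 49^2 = 2401 ≡ 113 (mod 143)
7^8 ≡ 113^2 = 12769 ≡ 42 (mod 143)
7^16 ≡ 42^2 = 1764 ≡ 48 (mod 143)
7^32 ≡ 48^2 = 2304 ≡ 16 (mod 143)
7^64 ≡ 16^2 = 256 ≡ 113 (mod 143)
7^128 ≡ 113^2 = 12769 ≡ 42 (mod 143)
142 = 128 + 8 + 4 + 2 in binary powers of 2.
So 7^142 ≡ 42 · 42 · 113 · 49 ≡ 82 (mod 143).
Since 82 ≠ 1, base 7 is a Fermat witness: 143 is composite.

82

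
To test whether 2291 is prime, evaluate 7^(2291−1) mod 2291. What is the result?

1747

7^1 ≡ 7 (mod 2291)
7^2 ≡ 7^2 = 49 ≡ 49 (mod 2291)
7^4 ≡ 49^2 = 2401 ≡ 110 (mod 2291)
7^8 ≡ 110^2 = 12100 ≡ 645 (mod 2291)
7^16 ≡ 645^2 = 416025 ≡ 1354 (mod 2291)
7^32 ≡ 1354^2 = 1833316 ≡ 516 (mod 2291)
7^64 ≡ 516^2 = 266256 ≡ 500 (mod 2291)
7^128 ≡ 500^2 = 250000 ≡ 281 (mod 2291)
7^256 ≡ 281^2 = 78961 ≡ 1067 (mod 2291)
7^512 ≡ 1067^2 = 1138489 ≡ 2153 (mod 2291)
7^1024 ≡ 2153^2 = 4635409 ≡ 716 (mod 2291)
7^2048 ≡ 716^2 = 512656 ≡ 1763 (mod 2291)
2290 = 2048 + 128 + 64 + 32 + 16 + 2 in binary powers of 2.
So 7^2290 ≡ 1763 · 281 · 500 · 516 · 1354 · 49 ≡ 1747 (mod 2291).
Since 1747 ≠ 1, base 7 is a Fermat witness: 2291 is composite.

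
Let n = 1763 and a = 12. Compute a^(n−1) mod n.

1743

12^1 ≡ 12 (mod 1763)
12^2 ≡ 12^2 = 144 ≡ 144 (mod 1763)
12^4 ≡ 144^2 = 20736 ≡ 1343 (mod 1763)
12^8 ≡ 1343^2 = 1803649 ≡ 100 (mod 1763)
12^16 ≡ 100^2 = 10000 ≡ 1185 (mod 1763)
12^32 ≡ 1185^2 = 1404225 ≡ 877 (mod 1763)
12^64 ≡ 877^2 = 769129 ≡ 461 (mod 1763)
12^128 ≡ 461^2 = 212521 ≡ 961 (mod 1763)
12^256 ≡ 961^2 = 923521 ≡ 1472 (mod 1763)
12^512 ≡ 1472^2 = 2166784 ≡ 57 (mod 1763)
12^1024 ≡ 57^2 = 3249 ≡ 1486 (mod 1763)
1762 = 1024 + 512 + 128 + 64 + 32 + 2 in binary powers of 2.
So 12^1762 ≡ 1486 · 57 · 961 · 461 · 877 · 144 ≡ 1743 (mod 1763).
Since 1743 ≠ 1, base 12 is a Fermat witness: 1763 is composite.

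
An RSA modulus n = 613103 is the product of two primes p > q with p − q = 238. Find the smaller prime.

673

Since p = q + 238, we have 613103 = q(q + 238), so q² + 238q − 613103 = 0.
Discriminant: 238² + 4·613103 = 56644 + 2452412 = 2509056; √2509056 = 1584.
q = (−238 + 1584)/2 = 673, and p = q + 238 = 911.
Check: 673 · 911 = 613103.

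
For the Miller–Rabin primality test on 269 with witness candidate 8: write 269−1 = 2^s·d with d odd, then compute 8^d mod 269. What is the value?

82

269 − 1 = 268 = 2^2 · 67, so d = 67.
8^1 ≡ 8 (mod 269)
8^2 ≡ 8^2 = 64 ≡ 64 (mod 269)
8^4 ≡ 64^2 = 4096 ≡ 61 (mod 269)
8^8 ≡ 61^2 = 3721 ≡ 224 (mod 269)
8^16 ≡ 224^2 = 50176 ≡ 142 (mod 269)
8^32 ≡ 142^2 = 20164 ≡ 258 (mod 269)
8^64 ≡ 258^2 = 66564 ≡ 121 (mod 269)
67 = 64 + 2 + 1 in binary powers of 2.
So 8^67 ≡ 121 · 64 · 8 ≡ 82 (mod 269).
Squaring chain: 82 → 268; reaches −1, so base 8 does not prove 269 composite.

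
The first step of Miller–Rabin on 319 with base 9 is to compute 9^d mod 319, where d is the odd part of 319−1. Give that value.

319 − 1 = 318 = 2^1 · 159, so d = 159.
9^1 ≡ 9 (mod 319)
9^2 ≡ 9^2 = 81 ≡ 81 (mod 319)
9^4 ≡ 81^2 = 6561 ≡ 181 (mod 319)
9^8 ≡ 181^2 = 32761 ≡ 223 (mod 319)
9^16 ≡ 223^2 = 49729 ≡ 284 (mod 319)
9^32 ≡ 284^2 = 80656 ≡ 268 (mod 319)
9^64 ≡ 268^2 = 71824 ≡ 49 (mod 319)
9^128 ≡ 49^2 = 2401 ≡ 168 (mod 319)
159 = 128 + 16 + 8 + 4 + 2 + 1 in binary powers of 2.
So 9^159 ≡ 168 · 284 · 223 · 181 · 81 · 9 ≡ 5 (mod 319).
Squaring chain: 5; never reaches −1, so base 9 is a Miller–Rabin witness that 319 is composite.

5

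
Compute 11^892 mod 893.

410

11^1 ≡ 11 (mod 893)
11^2 ≡ 11^2 = 121 ≡ 121 (mod 893)
11^4 ≡ 121^2 = 14641 ≡ 353 (mod 893)
11^8 ≡ 353^2 = 124609 ≡ 482 (mod 893)
11^16 ≡ 482^2 = 232324 ≡ 144 (mod 893)
11^32 ≡ 144^2 = 20736 ≡ 197 (mod 893)
11^64 ≡ 197^2 = 38809 ≡ 410 (mod 893)
11^128 ≡ 410^2 = 168100 ≡ 216 (mod 893)
11^256 ≡ 216^2 = 46656 ≡ 220 (mod 893)
11^512 ≡ 220^2 = 48400 ≡ 178 (mod 893)
892 = 512 + 256 + 64 + 32 + 16 + 8 + 4 in binary powers of 2.
So 11^892 ≡ 178 · 220 · 410 · 197 · 144 · 482 · 353 ≡ 410 (mod 893).
Since 410 ≠ 1, base 11 is a Fermat witness: 893 is composite.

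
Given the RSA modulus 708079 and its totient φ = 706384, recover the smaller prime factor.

743

φ(n) = (p−1)(q−1) = n − (p+q) + 1, so p + q = 708079 − 706384 + 1 = 1696.
p and q are the roots of t² − 1696t + 708079 = 0.
Discriminant: 1696² − 4·708079 = 2876416 − 2832316 = 44100; √44100 = 210.
q = (1696 − 210)/2 = 743, p = (1696 + 210)/2 = 953.
Check: 743 · 953 = 708079.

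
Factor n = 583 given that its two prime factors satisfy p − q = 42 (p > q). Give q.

11

Since p = q + 42, we have 583 = q(q + 42), so q² + 42q − 583 = 0.
Discriminant: 42² + 4·583 = 1764 + 2332 = 4096; √4096 = 64.
q = (−42 + 64)/2 = 11, and p = q + 42 = 53.
Check: 11 · 53 = 583.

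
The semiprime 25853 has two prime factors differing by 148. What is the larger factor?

251

Since p = q + 148, we have 25853 = q(q + 148), so q² + 148q − 25853 = 0.
Discriminant: 148² + 4·25853 = 21904 + 103412 = 125316; √125316 = 354.
q = (−148 + 354)/2 = 103, and p = q + 148 = 251.
Check: 103 · 251 = 25853.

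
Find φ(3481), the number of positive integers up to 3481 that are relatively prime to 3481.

3422

Factor: 3481 = 59^2.
φ(3481) = 59^1·(59−1) = 3422.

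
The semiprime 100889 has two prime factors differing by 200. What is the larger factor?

433

Since p = q + 200, we have 100889 = q(q + 200), so q² + 200q − 100889 = 0.
Discriminant: 200² + 4·100889 = 40000 + 403556 = 443556; √443556 = 666.
q = (−200 + 666)/2 = 233, and p = q + 200 = 433.
Check: 233 · 433 = 100889.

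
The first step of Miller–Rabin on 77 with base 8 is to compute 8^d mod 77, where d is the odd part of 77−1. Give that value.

29

77 − 1 = 76 = 2^2 · 19, so d = 19.
8^1 ≡ 8 (mod 77)
8^2 ≡ 8^2 = 64 ≡ 64 (mod 77)
8^4 ≡ 64^2 = 4096 ≡ 15 (mod 77)
8^8 ≡ 15^2 = 225 ≡ 71 (mod 77)
8^16 ≡ 71^2 = 5041 ≡ 36 (mod 77)
19 = 16 + 2 + 1 in binary powers of 2.
So 8^19 ≡ 36 · 64 · 8 ≡ 29 (mod 77).
Squaring chain: 29 → 71; never reaches −1, so base 8 is a Miller–Rabin witness that 77 is composite.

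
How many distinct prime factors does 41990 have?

41990 = 2 · 20995
20995 = 5 · 4199
4199 = 13 · 323
323 = 17 · 19
41990 = 2 · 5 · 13 · 17 · 19, which has 5 distinct prime factors.

5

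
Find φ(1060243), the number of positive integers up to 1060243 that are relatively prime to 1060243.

Factor: 1060243 = 71 · 109 · 137.
φ(1060243) = (71−1) · (109−1) · (137−1) = 70 · 108 · 136 = 1028160.

1028160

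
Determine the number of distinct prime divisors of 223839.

223839 = 3^2 · 24871
24871 = 7 · 3553
3553 = 11 · 323
323 = 17 · 19
223839 = 3^2 · 7 · 11 · 17 · 19, which has 5 distinct prime factors.

5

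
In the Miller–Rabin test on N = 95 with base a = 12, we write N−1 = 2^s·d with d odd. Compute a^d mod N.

95 − 1 = 94 = 2^1 · 47, so d = 47.
12^1 ≡ 12 (mod 95)
12^2 ≡ 12^2 = 144 ≡ 49 (mod 95)
12^4 ≡ 49^2 = 2401 ≡ 26 (mod 95)
12^8 ≡ 26^2 = 676 ≡ 11 (mod 95)
12^16 ≡ 11^2 = 121 ≡ 26 (mod 95)
12^32 ≡ 26^2 = 676 ≡ 11 (mod 95)
47 = 32 + 8 + 4 + 2 + 1 in binary powers of 2.
So 12^47 ≡ 11 · 11 · 26 · 49 · 12 ≡ 8 (mod 95).
Squaring chain: 8; never reaches −1, so base 12 is a Miller–Rabin witness that 95 is composite.

8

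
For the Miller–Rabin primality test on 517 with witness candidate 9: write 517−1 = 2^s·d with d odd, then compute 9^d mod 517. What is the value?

517 − 1 = 516 = 2^2 · 129, so d = 129.
9^1 ≡ 9 (mod 517)
9^2 ≡ 9^2 = 81 ≡ 81 (mod 517)
9^4 ≡ 81^2 = 6561 ≡ 357 (mod 517)
9^8 ≡ 357^2 = 127449 ≡ 267 (mod 517)
9^16 ≡ 267^2 = 71289 ≡ 460 (mod 517)
9^32 ≡ 460^2 = 211600 ≡ 147 (mod 517)
9^64 ≡ 147^2 = 21609 ≡ 412 (mod 517)
9^128 ≡ 412^2 = 169744 ≡ 168 (mod 517)
129 = 128 + 1 in binary powers of 2.
So 9^129 ≡ 168 · 9 ≡ 478 (mod 517).
Squaring chain: 478 → 487; never reaches −1, so base 9 is a Miller–Rabin witness that 517 is composite.

478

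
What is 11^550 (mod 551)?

11^1 ≡ 11 (mod 551)
11^2 ≡ 11^2 = 121 ≡ 121 (mod 551)
11^4 ≡ 121^2 = 14641 ≡ 315 (mod 551)
11^8 ≡ 315^2 = 99225 ≡ 45 (mod 551)
11^16 ≡ 45^2 = 2025 ≡ 372 (mod 551)
11^32 ≡ 372^2 = 138384 ≡ 83 (mod 551)
11^64 ≡ 83^2 = 6889 ≡ 277 (mod 551)
11^128 ≡ 277^2 = 76729 ≡ 140 (mod 551)
11^256 ≡ 140^2 = 19600 ≡ 315 (mod 551)
11^512 ≡ 315^2 = 99225 ≡ 45 (mod 551)
550 = 512 + 32 + 4 + 2 in binary powers of 2.
So 11^550 ≡ 45 · 83 · 315 · 121 ≡ 410 (mod 551).
Since 410 ≠ 1, base 11 is a Fermat witness: 551 is composite.

410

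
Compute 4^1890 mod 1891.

1

4^1 ≡ 4 (mod 1891)
4^2 ≡ 4^2 = 16 ≡ 16 (mod 1891)
4^4 ≡ 16^2 = 256 ≡ 256 (mod 1891)
4^8 ≡ 256^2 = 65536 ≡ 1242 (mod 1891)
4^16 ≡ 1242^2 = 1542564 ≡ 1399 (mod 1891)
4^32 ≡ 1399^2 = 1957201 ≡ 16 (mod 1891)
4^64 ≡ 16^2 = 256 ≡ 256 (mod 1891)
4^128 ≡ 256^2 = 65536 ≡ 1242 (mod 1891)
4^256 ≡ 1242^2 = 1542564 ≡ 1399 (mod 1891)
4^512 ≡ 1399^2 = 1957201 ≡ 16 (mod 1891)
4^1024 ≡ 16^2 = 256 ≡ 256 (mod 1891)
1890 = 1024 + 512 + 256 + 64 + 32 + 2 in binary powers of 2.
So 4^1890 ≡ 256 · 16 · 1399 · 256 · 16 · 16 ≡ 1 (mod 1891).
Since the result is 1, base 4 gives no evidence that 1891 is composite.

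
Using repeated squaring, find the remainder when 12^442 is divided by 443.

12^1 ≡ 12 (mod 443)
12^2 ≡ 12^2 = 144 ≡ 144 (mod 443)
12^4 ≡ 144^2 = 20736 ≡ 358 (mod 443)
12^8 ≡ 358^2 = 128164 ≡ 137 (mod 443)
12^16 ≡ 137^2 = 18769 ≡ 163 (mod 443)
12^32 ≡ 163^2 = 26569 ≡ 432 (mod 443)
12^64 ≡ 432^2 = 186624 ≡ 121 (mod 443)
12^128 ≡ 121^2 = 14641 ≡ 22 (mod 443)
12^256 ≡ 22^2 = 484 ≡ 41 (mod 443)
442 = 256 + 128 + 32 + 16 + 8 + 2 in binary powers of 2.
So 12^442 ≡ 41 · 22 · 432 · 163 · 137 · 144 ≡ 1 (mod 443).
Since the result is 1, base 12 gives no evidence that 443 is composite.

1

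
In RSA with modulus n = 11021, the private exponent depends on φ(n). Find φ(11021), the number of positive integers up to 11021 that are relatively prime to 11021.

10812

Factor: 11021 = 103 · 107.
φ(11021) = (103−1) · (107−1) = 102 · 106 = 10812.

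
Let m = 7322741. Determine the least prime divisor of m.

7322741 is odd.
Digit sum 26, not divisible by 3.
Ends in 1: not divisible by 5.
7: 7322741 = 7·1046105 + 6
11: 7322741 = 11·665703 + 8
13: 7322741 = 13·563287 + 10
17: 7322741 = 17·430749 + 8
19: 7322741 = 19·385407 + 8
23: 7322741 = 23·318380 + 1
29: 7322741 = 29·252508 + 9
31: 7322741 = 31·236217 + 14
37: 7322741 = 37·197911 + 34
41: 7322741 = 41·178603 + 18
43: 7322741 = 43·170296 + 13
47: 7322741 = 47·155803

47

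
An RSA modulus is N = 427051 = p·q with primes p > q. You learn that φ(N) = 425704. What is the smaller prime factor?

509

φ(n) = (p−1)(q−1) = n − (p+q) + 1, so p + q = 427051 − 425704 + 1 = 1348.
p and q are the roots of t² − 1348t + 427051 = 0.
Discriminant: 1348² − 4·427051 = 1817104 − 1708204 = 108900; √108900 = 330.
q = (1348 − 330)/2 = 509, p = (1348 + 330)/2 = 839.
Check: 509 · 839 = 427051.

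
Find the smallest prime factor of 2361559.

41

2361559 is odd.
Digit sum 31, not divisible by 3.
Ends in 9: not divisible by 5.
7: 2361559 = 7·337365 + 4
11: 2361559 = 11·214687 + 2
13: 2361559 = 13·181658 + 5
17: 2361559 = 17·138915 + 4
19: 2361559 = 19·124292 + 11
23: 2361559 = 23·102676 + 11
29: 2361559 = 29·81433 + 2
31: 2361559 = 31·76179 + 10
37: 2361559 = 37·63825 + 34
41: 2361559 = 41·57599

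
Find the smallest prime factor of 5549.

5549 is odd.
Digit sum 23, not divisible by 3.
Ends in 9: not divisible by 5.
7: 5549 = 7·792 + 5
11: 5549 = 11·504 + 5
13: 5549 = 13·426 + 11
17: 5549 = 17·326 + 7
19: 5549 = 19·292 + 1
23: 5549 = 23·241 + 6
29: 5549 = 29·191 + 10
31: 5549 = 31·179

31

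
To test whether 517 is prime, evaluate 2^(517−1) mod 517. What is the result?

2^1 ≡ 2 (mod 517)
2^2 ≡ 2^2 = 4 ≡ 4 (mod 517)
2^4 ≡ 4^2 = 16 ≡ 16 (mod 517)
2^8 ≡ 16^2 = 256 ≡ 256 (mod 517)
2^16 ≡ 256^2 = 65536 ≡ 394 (mod 517)
2^32 ≡ 394^2 = 155236 ≡ 136 (mod 517)
2^64 ≡ 136^2 = 18496 ≡ 401 (mod 517)
2^128 ≡ 401^2 = 160801 ≡ 14 (mod 517)
2^256 ≡ 14^2 = 196 ≡ 196 (mod 517)
2^512 ≡ 196^2 = 38416 ≡ 158 (mod 517)
516 = 512 + 4 in binary powers of 2.
So 2^516 ≡ 158 · 16 ≡ 460 (mod 517).
Since 460 ≠ 1, base 2 is a Fermat witness: 517 is composite.

460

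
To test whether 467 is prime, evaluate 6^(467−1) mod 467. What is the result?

1

6^1 ≡ 6 (mod 467)
6^2 ≡ 6^2 = 36 ≡ 36 (mod 467)
6^4 ≡ 36^2 = 1296 ≡ 362 (mod 467)
6^8 ≡ 362^2 = 131044 ≡ 284 (mod 467)
6^16 ≡ 284^2 = 80656 ≡ 332 (mod 467)
6^32 ≡ 332^2 = 110224 ≡ 12 (mod 467)
6^64 ≡ 12^2 = 144 ≡ 144 (mod 467)
6^128 ≡ 144^2 = 20736 ≡ 188 (mod 467)
6^256 ≡ 188^2 = 35344 ≡ 319 (mod 467)
466 = 256 + 128 + 64 + 16 + 2 in binary powers of 2.
So 6^466 ≡ 319 · 188 · 144 · 332 · 36 ≡ 1 (mod 467).
Since the result is 1, base 6 gives no evidence that 467 is composite.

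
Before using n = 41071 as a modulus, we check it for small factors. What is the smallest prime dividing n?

67

41071 is odd.
Digit sum 13, not divisible by 3.
Ends in 1: not divisible by 5.
7: 41071 = 7·5867 + 2
11: 41071 = 11·3733 + 8
13: 41071 = 13·3159 + 4
17: 41071 = 17·2415 + 16
19: 41071 = 19·2161 + 12
23: 41071 = 23·1785 + 16
29: 41071 = 29·1416 + 7
31: 41071 = 31·1324 + 27
37: 41071 = 37·1110 + 1
41: 41071 = 41·1001 + 30
43: 41071 = 43·955 + 6
47: 41071 = 47·873 + 40
53: 41071 = 53·774 + 49
59: 41071 = 59·696 + 7
61: 41071 = 61·673 + 18
67: 41071 = 67·613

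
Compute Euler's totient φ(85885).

67584

Factor: 85885 = 5 · 89 · 193.
φ(85885) = (5−1) · (89−1) · (193−1) = 4 · 88 · 192 = 67584.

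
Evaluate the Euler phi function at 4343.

4200

Factor: 4343 = 43 · 101.
φ(4343) = (43−1) · (101−1) = 42 · 100 = 4200.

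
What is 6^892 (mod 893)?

6^1 ≡ 6 (mod 893)
6^2 ≡ 6^2 = 36 ≡ 36 (mod 893)
6^4 ≡ 36^2 = 1296 ≡ 403 (mod 893)
6^8 ≡ 403^2 = 162409 ≡ 776 (mod 893)
6^16 ≡ 776^2 = 602176 ≡ 294 (mod 893)
6^32 ≡ 294^2 = 86436 ≡ 708 (mod 893)
6^64 ≡ 708^2 = 501264 ≡ 291 (mod 893)
6^128 ≡ 291^2 = 84681 ≡ 739 (mod 893)
6^256 ≡ 739^2 = 546121 ≡ 498 (mod 893)
6^512 ≡ 498^2 = 248004 ≡ 643 (mod 893)
892 = 512 + 256 + 64 + 32 + 16 + 8 + 4 in binary powers of 2.
So 6^892 ≡ 643 · 498 · 291 · 708 · 294 · 776 · 403 ≡ 291 (mod 893).
Since 291 ≠ 1, base 6 is a Fermat witness: 893 is composite.

291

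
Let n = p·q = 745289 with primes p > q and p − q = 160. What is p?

947

Since p = q + 160, we have 745289 = q(q + 160), so q² + 160q − 745289 = 0.
Discriminant: 160² + 4·745289 = 25600 + 2981156 = 3006756; √3006756 = 1734.
q = (−160 + 1734)/2 = 787, and p = q + 160 = 947.
Check: 787 · 947 = 745289.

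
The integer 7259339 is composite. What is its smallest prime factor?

7259339 is odd.
Digit sum 38, not divisible by 3.
Ends in 9: not divisible by 5.
7: 7259339 = 7·1037048 + 3
11: 7259339 = 11·659939 + 10
13: 7259339 = 13·558410 + 9
17: 7259339 = 17·427019 + 16
19: 7259339 = 19·382070 + 9
23: 7259339 = 23·315623 + 10
29: 7259339 = 29·250322 + 1
31: 7259339 = 31·234172 + 7
37: 7259339 = 37·196198 + 13
41: 7259339 = 41·177057 + 2
43: 7259339 = 43·168821 + 36
47: 7259339 = 47·154454 + 1
53: 7259339 = 53·136968 + 35
59: 7259339 = 59·123039 + 38
61: 7259339 = 61·119005 + 34
67: 7259339 = 67·108348 + 23
71: 7259339 = 71·102244 + 15
73: 7259339 = 73·99443

73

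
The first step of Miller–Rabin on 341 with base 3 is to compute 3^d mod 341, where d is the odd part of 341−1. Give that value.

254

341 − 1 = 340 = 2^2 · 85, so d = 85.
3^1 ≡ 3 (mod 341)
3^2 ≡ 3^2 = 9 ≡ 9 (mod 341)
3^4 ≡ 9^2 = 81 ≡ 81 (mod 341)
3^8 ≡ 81^2 = 6561 ≡ 82 (mod 341)
3^16 ≡ 82^2 = 6724 ≡ 245 (mod 341)
3^32 ≡ 245^2 = 60025 ≡ 9 (mod 341)
3^64 ≡ 9^2 = 81 ≡ 81 (mod 341)
85 = 64 + 16 + 4 + 1 in binary powers of 2.
So 3^85 ≡ 81 · 245 · 81 · 3 ≡ 254 (mod 341).
Squaring chain: 254 → 67; never reaches −1, so base 3 is a Miller–Rabin witness that 341 is composite.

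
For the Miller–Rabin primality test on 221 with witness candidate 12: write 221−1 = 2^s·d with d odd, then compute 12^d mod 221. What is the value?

221 − 1 = 220 = 2^2 · 55, so d = 55.
12^1 ≡ 12 (mod 221)
12^2 ≡ 12^2 = 144 ≡ 144 (mod 221)
12^4 ≡ 144^2 = 20736 ≡ 183 (mod 221)
12^8 ≡ 183^2 = 33489 ≡ 118 (mod 221)
12^16 ≡ 118^2 = 13924 ≡ 1 (mod 221)
12^32 ≡ 1^2 = 1 ≡ 1 (mod 221)
55 = 32 + 16 + 4 + 2 + 1 in binary powers of 2.
So 12^55 ≡ 1 · 1 · 183 · 144 · 12 ≡ 194 (mod 221).
Squaring chain: 194 → 66; never reaches −1, so base 12 is a Miller–Rabin witness that 221 is composite.

194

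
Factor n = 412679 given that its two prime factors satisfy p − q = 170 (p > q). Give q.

Since p = q + 170, we have 412679 = q(q + 170), so q² + 170q − 412679 = 0.
Discriminant: 170² + 4·412679 = 28900 + 1650716 = 1679616; √1679616 = 1296.
q = (−170 + 1296)/2 = 563, and p = q + 170 = 733.
Check: 563 · 733 = 412679.

563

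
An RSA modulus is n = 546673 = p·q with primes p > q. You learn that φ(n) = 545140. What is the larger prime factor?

971

φ(n) = (p−1)(q−1) = n − (p+q) + 1, so p + q = 546673 − 545140 + 1 = 1534.
p and q are the roots of t² − 1534t + 546673 = 0.
Discriminant: 1534² − 4·546673 = 2353156 − 2186692 = 166464; √166464 = 408.
q = (1534 − 408)/2 = 563, p = (1534 + 408)/2 = 971.
Check: 563 · 971 = 546673.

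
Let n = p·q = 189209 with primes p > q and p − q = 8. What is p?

439

Since p = q + 8, we have 189209 = q(q + 8), so q² + 8q − 189209 = 0.
Discriminant: 8² + 4·189209 = 64 + 756836 = 756900; √756900 = 870.
q = (−8 + 870)/2 = 431, and p = q + 8 = 439.
Check: 431 · 439 = 189209.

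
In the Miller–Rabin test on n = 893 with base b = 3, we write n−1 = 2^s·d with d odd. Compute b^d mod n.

893 − 1 = 892 = 2^2 · 223, so d = 223.
3^1 ≡ 3 (mod 893)
3^2 ≡ 3^2 = 9 ≡ 9 (mod 893)
3^4 ≡ 9^2 = 81 ≡ 81 (mod 893)
3^8 ≡ 81^2 = 6561 ≡ 310 (mod 893)
3^16 ≡ 310^2 = 96100 ≡ 549 (mod 893)
3^32 ≡ 549^2 = 301401 ≡ 460 (mod 893)
3^64 ≡ 460^2 = 211600 ≡ 852 (mod 893)
3^128 ≡ 852^2 = 725904 ≡ 788 (mod 893)
223 = 128 + 64 + 16 + 8 + 4 + 2 + 1 in binary powers of 2.
So 3^223 ≡ 788 · 852 · 549 · 310 · 81 · 9 · 3 ≡ 173 (mod 893).
Squaring chain: 173 → 460; never reaches −1, so base 3 is a Miller–Rabin witness that 893 is composite.

173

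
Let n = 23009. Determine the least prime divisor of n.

23009 is odd.
Digit sum 14, not divisible by 3.
Ends in 9: not divisible by 5.
7: 23009 = 7·3287

7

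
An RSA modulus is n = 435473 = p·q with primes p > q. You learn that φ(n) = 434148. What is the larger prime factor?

φ(n) = (p−1)(q−1) = n − (p+q) + 1, so p + q = 435473 − 434148 + 1 = 1326.
p and q are the roots of t² − 1326t + 435473 = 0.
Discriminant: 1326² − 4·435473 = 1758276 − 1741892 = 16384; √16384 = 128.
q = (1326 − 128)/2 = 599, p = (1326 + 128)/2 = 727.
Check: 599 · 727 = 435473.

727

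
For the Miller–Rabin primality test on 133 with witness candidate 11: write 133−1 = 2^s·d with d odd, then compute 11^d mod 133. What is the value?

133 − 1 = 132 = 2^2 · 33, so d = 33.
11^1 ≡ 11 (mod 133)
11^2 ≡ 11^2 = 121 ≡ 121 (mod 133)
11^4 ≡ 121^2 = 14641 ≡ 11 (mod 133)
11^8 ≡ 11^2 = 121 ≡ 121 (mod 133)
11^16 ≡ 121^2 = 14641 ≡ 11 (mod 133)
11^32 ≡ 11^2 = 121 ≡ 121 (mod 133)
33 = 32 + 1 in binary powers of 2.
So 11^33 ≡ 121 · 11 ≡ 1 (mod 133).
Since 11^d ≡ 1 (mod 133), base 11 does not prove 133 composite.

1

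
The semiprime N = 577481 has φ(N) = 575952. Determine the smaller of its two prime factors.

φ(n) = (p−1)(q−1) = n − (p+q) + 1, so p + q = 577481 − 575952 + 1 = 1530.
p and q are the roots of t² − 1530t + 577481 = 0.
Discriminant: 1530² − 4·577481 = 2340900 − 2309924 = 30976; √30976 = 176.
q = (1530 − 176)/2 = 677, p = (1530 + 176)/2 = 853.
Check: 677 · 853 = 577481.

677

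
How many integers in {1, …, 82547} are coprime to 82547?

76032

Factor: 82547 = 23 · 37 · 97.
φ(82547) = (23−1) · (37−1) · (97−1) = 22 · 36 · 96 = 76032.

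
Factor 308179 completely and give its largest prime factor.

308179 = 47 · 6557
6557 = 79 · 83
83 is prime.
So 308179 = 47 · 79 · 83; the largest prime factor is 83.

83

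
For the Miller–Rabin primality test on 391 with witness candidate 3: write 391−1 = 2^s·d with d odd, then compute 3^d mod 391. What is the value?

391 − 1 = 390 = 2^1 · 195, so d = 195.
3^1 ≡ 3 (mod 391)
3^2 ≡ 3^2 = 9 ≡ 9 (mod 391)
3^4 ≡ 9^2 = 81 ≡ 81 (mod 391)
3^8 ≡ 81^2 = 6561 ≡ 305 (mod 391)
3^16 ≡ 305^2 = 93025 ≡ 358 (mod 391)
3^32 ≡ 358^2 = 128164 ≡ 307 (mod 391)
3^64 ≡ 307^2 = 94249 ≡ 18 (mod 391)
3^128 ≡ 18^2 = 324 ≡ 324 (mod 391)
195 = 128 + 64 + 2 + 1 in binary powers of 2.
So 3^195 ≡ 324 · 18 · 9 · 3 ≡ 282 (mod 391).
Squaring chain: 282; never reaches −1, so base 3 is a Miller–Rabin witness that 391 is composite.

282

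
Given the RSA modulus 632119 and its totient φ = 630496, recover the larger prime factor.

φ(n) = (p−1)(q−1) = n − (p+q) + 1, so p + q = 632119 − 630496 + 1 = 1624.
p and q are the roots of t² − 1624t + 632119 = 0.
Discriminant: 1624² − 4·632119 = 2637376 − 2528476 = 108900; √108900 = 330.
q = (1624 − 330)/2 = 647, p = (1624 + 330)/2 = 977.
Check: 647 · 977 = 632119.

977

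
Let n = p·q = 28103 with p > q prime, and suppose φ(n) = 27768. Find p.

179

φ(n) = (p−1)(q−1) = n − (p+q) + 1, so p + q = 28103 − 27768 + 1 = 336.
p and q are the roots of t² − 336t + 28103 = 0.
Discriminant: 336² − 4·28103 = 112896 − 112412 = 484; √484 = 22.
q = (336 − 22)/2 = 157, p = (336 + 22)/2 = 179.
Check: 157 · 179 = 28103.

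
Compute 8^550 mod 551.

8^1 ≡ 8 (mod 551)
8^2 ≡ 8^2 = 64 ≡ 64 (mod 551)
8^4 ≡ 64^2 = 4096 ≡ 239 (mod 551)
8^8 ≡ 239^2 = 57121 ≡ 368 (mod 551)
8^16 ≡ 368^2 = 135424 ≡ 429 (mod 551)
8^32 ≡ 429^2 = 184041 ≡ 7 (mod 551)
8^64 ≡ 7^2 = 49 ≡ 49 (mod 551)
8^128 ≡ 49^2 = 2401 ≡ 197 (mod 551)
8^256 ≡ 197^2 = 38809 ≡ 239 (mod 551)
8^512 ≡ 239^2 = 57121 ≡ 368 (mod 551)
550 = 512 + 32 + 4 + 2 in binary powers of 2.
So 8^550 ≡ 368 · 7 · 239 · 64 ≡ 486 (mod 551).
Since 486 ≠ 1, base 8 is a Fermat witness: 551 is composite.

486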